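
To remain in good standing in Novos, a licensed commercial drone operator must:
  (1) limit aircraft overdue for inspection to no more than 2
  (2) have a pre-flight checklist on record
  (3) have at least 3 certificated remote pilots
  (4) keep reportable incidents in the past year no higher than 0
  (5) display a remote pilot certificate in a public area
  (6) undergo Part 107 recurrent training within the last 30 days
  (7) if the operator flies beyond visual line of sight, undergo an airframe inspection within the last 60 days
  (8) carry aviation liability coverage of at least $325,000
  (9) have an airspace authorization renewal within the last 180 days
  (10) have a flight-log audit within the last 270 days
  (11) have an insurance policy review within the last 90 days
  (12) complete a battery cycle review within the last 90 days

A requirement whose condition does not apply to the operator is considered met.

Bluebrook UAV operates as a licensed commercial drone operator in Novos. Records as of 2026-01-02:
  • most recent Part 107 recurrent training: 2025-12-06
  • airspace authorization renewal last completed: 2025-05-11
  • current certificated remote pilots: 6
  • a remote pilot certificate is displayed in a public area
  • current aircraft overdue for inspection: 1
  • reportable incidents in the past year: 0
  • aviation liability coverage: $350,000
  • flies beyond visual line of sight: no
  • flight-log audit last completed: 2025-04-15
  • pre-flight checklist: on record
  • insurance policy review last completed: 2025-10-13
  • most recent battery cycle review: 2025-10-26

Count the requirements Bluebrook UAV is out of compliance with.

1

1. aircraft overdue for inspection 1 ≤ 2 → met
2. pre-flight checklist present → met
3. certificated remote pilots 6 ≥ 3 → met
4. reportable incidents in the past year 0 ≤ 0 → met
5. remote pilot certificate present → met
6. Part 107 recurrent training 27 days ago vs limit 30 → met
7. condition 'flies beyond visual line of sight' does not hold → requirement n/a → met
8. aviation liability coverage $350,000 ≥ $325,000 → met
9. airspace authorization renewal 236 days ago vs limit 180 → not met
10. flight-log audit 262 days ago vs limit 270 → met
11. insurance policy review 81 days ago vs limit 90 → met
12. battery cycle review 68 days ago vs limit 90 → met
Not met: 1 of 12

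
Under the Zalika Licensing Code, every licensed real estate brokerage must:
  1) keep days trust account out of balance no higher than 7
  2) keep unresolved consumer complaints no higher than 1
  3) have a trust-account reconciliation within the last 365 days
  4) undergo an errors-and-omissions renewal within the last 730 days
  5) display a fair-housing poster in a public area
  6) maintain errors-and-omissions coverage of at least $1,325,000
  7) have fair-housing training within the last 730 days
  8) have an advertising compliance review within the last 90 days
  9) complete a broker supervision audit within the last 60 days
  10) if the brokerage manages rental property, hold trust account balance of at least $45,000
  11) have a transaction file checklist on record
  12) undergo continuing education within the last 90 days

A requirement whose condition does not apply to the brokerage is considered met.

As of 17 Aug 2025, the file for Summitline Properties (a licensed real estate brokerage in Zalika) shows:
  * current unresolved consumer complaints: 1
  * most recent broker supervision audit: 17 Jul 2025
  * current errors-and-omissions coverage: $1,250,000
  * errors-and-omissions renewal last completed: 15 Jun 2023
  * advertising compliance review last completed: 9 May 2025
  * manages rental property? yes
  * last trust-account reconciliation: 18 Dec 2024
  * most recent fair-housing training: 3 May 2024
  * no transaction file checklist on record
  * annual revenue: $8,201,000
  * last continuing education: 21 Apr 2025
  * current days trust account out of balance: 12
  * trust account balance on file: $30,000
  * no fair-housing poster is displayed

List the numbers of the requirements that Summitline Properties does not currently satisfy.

1. days trust account out of balance 12 > 7 → not met
2. unresolved consumer complaints 1 ≤ 1 → met
3. trust-account reconciliation 242 days ago vs limit 365 → met
4. errors-and-omissions renewal 794 days ago vs limit 730 → not met
5. fair-housing poster absent → not met
6. errors-and-omissions coverage $1,250,000 < $1,325,000 → not met
7. fair-housing training 471 days ago vs limit 730 → met
8. advertising compliance review 100 days ago vs limit 90 → not met
9. broker supervision audit 31 days ago vs limit 60 → met
10. condition 'manages rental property' holds; trust account balance $30,000 < $45,000 → not met
11. transaction file checklist absent → not met
12. continuing education 118 days ago vs limit 90 → not met
Not met: 1, 4, 5, 6, 8, 10, 11, 12

1, 4, 5, 6, 8, 10, 11, 12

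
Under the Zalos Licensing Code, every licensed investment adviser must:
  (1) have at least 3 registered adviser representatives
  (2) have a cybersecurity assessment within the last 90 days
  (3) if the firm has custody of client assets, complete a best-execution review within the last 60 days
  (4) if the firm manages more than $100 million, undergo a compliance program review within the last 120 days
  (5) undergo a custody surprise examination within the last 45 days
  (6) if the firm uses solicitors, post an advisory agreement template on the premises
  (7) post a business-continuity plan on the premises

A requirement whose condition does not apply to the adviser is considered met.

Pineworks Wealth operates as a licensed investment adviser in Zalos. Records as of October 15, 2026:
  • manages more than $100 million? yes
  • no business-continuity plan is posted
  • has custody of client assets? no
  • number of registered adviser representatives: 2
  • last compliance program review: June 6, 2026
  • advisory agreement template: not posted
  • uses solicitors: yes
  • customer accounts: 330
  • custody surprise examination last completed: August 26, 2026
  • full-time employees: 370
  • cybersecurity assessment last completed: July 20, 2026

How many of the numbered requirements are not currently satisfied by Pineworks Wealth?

5

1. registered adviser representatives 2 < 3 → not met
2. cybersecurity assessment 87 days ago vs limit 90 → met
3. condition 'has custody of client assets' does not hold → requirement n/a → met
4. condition 'manages more than $100 million' holds; compliance program review 131 days ago vs limit 120 → not met
5. custody surprise examination 50 days ago vs limit 45 → not met
6. condition 'uses solicitors' holds; advisory agreement template absent → not met
7. business-continuity plan absent → not met
Not met: 5 of 7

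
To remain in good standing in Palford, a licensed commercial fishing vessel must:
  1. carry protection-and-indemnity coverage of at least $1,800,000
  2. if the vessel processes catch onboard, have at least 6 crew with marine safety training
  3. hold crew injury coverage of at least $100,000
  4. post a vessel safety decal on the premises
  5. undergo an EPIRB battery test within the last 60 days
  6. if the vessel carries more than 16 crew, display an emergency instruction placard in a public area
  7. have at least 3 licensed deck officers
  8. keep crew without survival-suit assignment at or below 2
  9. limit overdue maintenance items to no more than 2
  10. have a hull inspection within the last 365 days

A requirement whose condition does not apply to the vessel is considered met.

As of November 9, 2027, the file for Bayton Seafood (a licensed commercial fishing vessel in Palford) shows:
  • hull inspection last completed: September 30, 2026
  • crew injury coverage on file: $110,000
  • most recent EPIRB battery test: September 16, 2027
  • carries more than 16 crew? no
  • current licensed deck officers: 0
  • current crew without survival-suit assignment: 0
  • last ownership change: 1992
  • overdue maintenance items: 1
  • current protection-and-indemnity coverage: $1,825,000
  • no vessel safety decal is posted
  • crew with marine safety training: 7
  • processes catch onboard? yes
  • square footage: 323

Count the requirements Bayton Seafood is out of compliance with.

3

1. protection-and-indemnity coverage $1,825,000 ≥ $1,800,000 → met
2. condition 'processes catch onboard' holds; crew with marine safety training 7 ≥ 6 → met
3. crew injury coverage $110,000 ≥ $100,000 → met
4. vessel safety decal absent → not met
5. EPIRB battery test 54 days ago vs limit 60 → met
6. condition 'carries more than 16 crew' does not hold → requirement n/a → met
7. licensed deck officers 0 < 3 → not met
8. crew without survival-suit assignment 0 ≤ 2 → met
9. overdue maintenance items 1 ≤ 2 → met
10. hull inspection 405 days ago vs limit 365 → not met
Not met: 3 of 10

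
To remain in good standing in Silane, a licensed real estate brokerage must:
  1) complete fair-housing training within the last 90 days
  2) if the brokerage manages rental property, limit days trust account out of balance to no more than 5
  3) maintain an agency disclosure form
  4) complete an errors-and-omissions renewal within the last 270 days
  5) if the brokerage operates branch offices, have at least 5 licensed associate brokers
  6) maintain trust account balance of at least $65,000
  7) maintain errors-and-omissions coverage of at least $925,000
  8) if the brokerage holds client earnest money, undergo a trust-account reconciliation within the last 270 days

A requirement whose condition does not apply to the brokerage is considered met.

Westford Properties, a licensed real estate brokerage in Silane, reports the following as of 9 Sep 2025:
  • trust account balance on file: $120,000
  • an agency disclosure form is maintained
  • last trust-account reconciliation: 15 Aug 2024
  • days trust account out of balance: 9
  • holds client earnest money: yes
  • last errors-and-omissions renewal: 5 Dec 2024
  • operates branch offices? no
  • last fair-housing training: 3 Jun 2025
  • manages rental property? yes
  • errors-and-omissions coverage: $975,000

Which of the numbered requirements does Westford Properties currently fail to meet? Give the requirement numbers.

1, 2, 4, 8

1. fair-housing training 98 days ago vs limit 90 → not met
2. condition 'manages rental property' holds; days trust account out of balance 9 > 5 → not met
3. agency disclosure form present → met
4. errors-and-omissions renewal 278 days ago vs limit 270 → not met
5. condition 'operates branch offices' does not hold → requirement n/a → met
6. trust account balance $120,000 ≥ $65,000 → met
7. errors-and-omissions coverage $975,000 ≥ $925,000 → met
8. condition 'holds client earnest money' holds; trust-account reconciliation 390 days ago vs limit 270 → not met
Not met: 1, 2, 4, 8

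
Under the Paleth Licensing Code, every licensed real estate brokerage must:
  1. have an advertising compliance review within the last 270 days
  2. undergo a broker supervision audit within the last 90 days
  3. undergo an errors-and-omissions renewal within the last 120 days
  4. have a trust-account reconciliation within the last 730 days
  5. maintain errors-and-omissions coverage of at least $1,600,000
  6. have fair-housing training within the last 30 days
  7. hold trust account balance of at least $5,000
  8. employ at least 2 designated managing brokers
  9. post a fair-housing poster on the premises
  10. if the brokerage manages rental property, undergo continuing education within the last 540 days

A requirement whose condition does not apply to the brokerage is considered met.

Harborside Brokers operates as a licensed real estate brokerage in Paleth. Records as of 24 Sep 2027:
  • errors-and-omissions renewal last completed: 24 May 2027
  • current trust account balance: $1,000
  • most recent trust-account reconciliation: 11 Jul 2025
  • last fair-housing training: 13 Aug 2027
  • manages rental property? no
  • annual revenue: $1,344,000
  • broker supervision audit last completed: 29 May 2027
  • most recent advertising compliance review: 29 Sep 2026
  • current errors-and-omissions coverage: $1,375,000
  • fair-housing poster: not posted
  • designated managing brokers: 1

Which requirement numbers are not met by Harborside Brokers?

1, 2, 3, 4, 5, 6, 7, 8, 9

1. advertising compliance review 360 days ago vs limit 270 → not met
2. broker supervision audit 118 days ago vs limit 90 → not met
3. errors-and-omissions renewal 123 days ago vs limit 120 → not met
4. trust-account reconciliation 805 days ago vs limit 730 → not met
5. errors-and-omissions coverage $1,375,000 < $1,600,000 → not met
6. fair-housing training 42 days ago vs limit 30 → not met
7. trust account balance $1,000 < $5,000 → not met
8. designated managing brokers 1 < 2 → not met
9. fair-housing poster absent → not met
10. condition 'manages rental property' does not hold → requirement n/a → met
Not met: 1, 2, 3, 4, 5, 6, 7, 8, 9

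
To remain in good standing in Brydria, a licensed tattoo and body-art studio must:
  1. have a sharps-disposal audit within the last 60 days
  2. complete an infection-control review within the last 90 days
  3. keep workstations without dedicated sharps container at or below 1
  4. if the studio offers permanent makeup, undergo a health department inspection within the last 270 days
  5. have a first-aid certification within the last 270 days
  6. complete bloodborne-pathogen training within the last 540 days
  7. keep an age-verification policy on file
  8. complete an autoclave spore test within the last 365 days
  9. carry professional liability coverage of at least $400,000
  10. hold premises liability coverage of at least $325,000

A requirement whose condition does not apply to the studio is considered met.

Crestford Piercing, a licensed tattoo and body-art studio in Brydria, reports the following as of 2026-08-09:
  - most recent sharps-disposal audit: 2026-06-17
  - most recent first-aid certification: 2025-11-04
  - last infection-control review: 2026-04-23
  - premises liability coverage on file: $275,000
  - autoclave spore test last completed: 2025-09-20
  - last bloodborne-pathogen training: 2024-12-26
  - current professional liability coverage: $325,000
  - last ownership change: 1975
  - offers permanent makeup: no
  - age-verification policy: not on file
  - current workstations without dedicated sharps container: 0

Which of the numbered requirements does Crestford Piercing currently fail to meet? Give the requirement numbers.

2, 5, 6, 7, 9, 10

1. sharps-disposal audit 53 days ago vs limit 60 → met
2. infection-control review 108 days ago vs limit 90 → not met
3. workstations without dedicated sharps container 0 ≤ 1 → met
4. condition 'offers permanent makeup' does not hold → requirement n/a → met
5. first-aid certification 278 days ago vs limit 270 → not met
6. bloodborne-pathogen training 591 days ago vs limit 540 → not met
7. age-verification policy absent → not met
8. autoclave spore test 323 days ago vs limit 365 → met
9. professional liability coverage $325,000 < $400,000 → not met
10. premises liability coverage $275,000 < $325,000 → not met
Not met: 2, 5, 6, 7, 9, 10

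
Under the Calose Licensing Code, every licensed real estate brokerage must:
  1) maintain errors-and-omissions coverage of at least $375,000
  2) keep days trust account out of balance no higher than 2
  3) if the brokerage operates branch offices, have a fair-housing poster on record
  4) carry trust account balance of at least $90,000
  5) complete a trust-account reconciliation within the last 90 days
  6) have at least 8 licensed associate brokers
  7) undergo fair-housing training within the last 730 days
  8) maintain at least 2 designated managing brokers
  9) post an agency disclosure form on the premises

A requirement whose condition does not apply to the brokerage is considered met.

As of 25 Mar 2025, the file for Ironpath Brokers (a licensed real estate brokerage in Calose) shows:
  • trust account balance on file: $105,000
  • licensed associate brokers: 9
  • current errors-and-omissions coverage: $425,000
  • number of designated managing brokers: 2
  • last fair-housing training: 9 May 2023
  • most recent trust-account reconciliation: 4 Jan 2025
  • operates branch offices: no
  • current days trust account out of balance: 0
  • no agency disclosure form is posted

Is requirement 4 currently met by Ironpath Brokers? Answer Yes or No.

4. trust account balance $105,000 ≥ $90,000 → met

Yes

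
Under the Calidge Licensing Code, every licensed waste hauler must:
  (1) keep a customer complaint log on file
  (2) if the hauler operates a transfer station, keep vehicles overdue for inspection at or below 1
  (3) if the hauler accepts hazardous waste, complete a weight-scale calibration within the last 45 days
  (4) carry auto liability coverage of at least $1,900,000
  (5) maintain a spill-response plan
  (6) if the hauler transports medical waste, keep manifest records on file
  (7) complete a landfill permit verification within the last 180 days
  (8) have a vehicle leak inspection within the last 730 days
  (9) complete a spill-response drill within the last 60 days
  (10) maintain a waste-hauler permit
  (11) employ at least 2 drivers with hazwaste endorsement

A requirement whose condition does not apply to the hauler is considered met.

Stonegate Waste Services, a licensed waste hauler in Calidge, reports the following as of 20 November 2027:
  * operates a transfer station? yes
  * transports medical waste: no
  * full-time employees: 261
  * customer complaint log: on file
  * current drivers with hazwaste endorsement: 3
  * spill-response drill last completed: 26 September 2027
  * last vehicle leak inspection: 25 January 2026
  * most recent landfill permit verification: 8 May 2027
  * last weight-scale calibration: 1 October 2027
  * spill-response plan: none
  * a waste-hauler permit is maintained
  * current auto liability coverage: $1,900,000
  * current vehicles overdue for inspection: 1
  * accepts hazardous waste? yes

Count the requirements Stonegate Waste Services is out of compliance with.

3

1. customer complaint log present → met
2. condition 'operates a transfer station' holds; vehicles overdue for inspection 1 ≤ 1 → met
3. condition 'accepts hazardous waste' holds; weight-scale calibration 50 days ago vs limit 45 → not met
4. auto liability coverage $1,900,000 ≥ $1,900,000 → met
5. spill-response plan absent → not met
6. condition 'transports medical waste' does not hold → requirement n/a → met
7. landfill permit verification 196 days ago vs limit 180 → not met
8. vehicle leak inspection 664 days ago vs limit 730 → met
9. spill-response drill 55 days ago vs limit 60 → met
10. waste-hauler permit present → met
11. drivers with hazwaste endorsement 3 ≥ 2 → met
Not met: 3 of 11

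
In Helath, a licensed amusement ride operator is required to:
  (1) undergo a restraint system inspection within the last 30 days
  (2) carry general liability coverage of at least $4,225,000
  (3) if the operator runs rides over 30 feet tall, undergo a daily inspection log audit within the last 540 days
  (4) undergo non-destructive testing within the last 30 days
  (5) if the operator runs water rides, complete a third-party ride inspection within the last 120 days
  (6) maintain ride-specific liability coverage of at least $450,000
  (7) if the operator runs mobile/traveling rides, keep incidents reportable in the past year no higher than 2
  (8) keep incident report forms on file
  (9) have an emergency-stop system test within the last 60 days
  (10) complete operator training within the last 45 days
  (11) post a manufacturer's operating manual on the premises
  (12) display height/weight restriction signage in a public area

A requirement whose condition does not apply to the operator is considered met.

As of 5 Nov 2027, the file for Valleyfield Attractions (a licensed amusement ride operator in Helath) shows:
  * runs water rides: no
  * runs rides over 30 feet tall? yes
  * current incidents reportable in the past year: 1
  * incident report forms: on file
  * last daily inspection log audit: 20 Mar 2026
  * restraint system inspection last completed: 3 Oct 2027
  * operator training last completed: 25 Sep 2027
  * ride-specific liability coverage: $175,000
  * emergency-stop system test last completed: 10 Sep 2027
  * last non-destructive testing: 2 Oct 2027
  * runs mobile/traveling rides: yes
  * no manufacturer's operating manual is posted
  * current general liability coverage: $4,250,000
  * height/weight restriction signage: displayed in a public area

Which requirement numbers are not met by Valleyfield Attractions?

1, 3, 4, 6, 11

1. restraint system inspection 33 days ago vs limit 30 → not met
2. general liability coverage $4,250,000 ≥ $4,225,000 → met
3. condition 'runs rides over 30 feet tall' holds; daily inspection log audit 595 days ago vs limit 540 → not met
4. non-destructive testing 34 days ago vs limit 30 → not met
5. condition 'runs water rides' does not hold → requirement n/a → met
6. ride-specific liability coverage $175,000 < $450,000 → not met
7. condition 'runs mobile/traveling rides' holds; incidents reportable in the past year 1 ≤ 2 → met
8. incident report forms present → met
9. emergency-stop system test 56 days ago vs limit 60 → met
10. operator training 41 days ago vs limit 45 → met
11. manufacturer's operating manual absent → not met
12. height/weight restriction signage present → met
Not met: 1, 3, 4, 6, 11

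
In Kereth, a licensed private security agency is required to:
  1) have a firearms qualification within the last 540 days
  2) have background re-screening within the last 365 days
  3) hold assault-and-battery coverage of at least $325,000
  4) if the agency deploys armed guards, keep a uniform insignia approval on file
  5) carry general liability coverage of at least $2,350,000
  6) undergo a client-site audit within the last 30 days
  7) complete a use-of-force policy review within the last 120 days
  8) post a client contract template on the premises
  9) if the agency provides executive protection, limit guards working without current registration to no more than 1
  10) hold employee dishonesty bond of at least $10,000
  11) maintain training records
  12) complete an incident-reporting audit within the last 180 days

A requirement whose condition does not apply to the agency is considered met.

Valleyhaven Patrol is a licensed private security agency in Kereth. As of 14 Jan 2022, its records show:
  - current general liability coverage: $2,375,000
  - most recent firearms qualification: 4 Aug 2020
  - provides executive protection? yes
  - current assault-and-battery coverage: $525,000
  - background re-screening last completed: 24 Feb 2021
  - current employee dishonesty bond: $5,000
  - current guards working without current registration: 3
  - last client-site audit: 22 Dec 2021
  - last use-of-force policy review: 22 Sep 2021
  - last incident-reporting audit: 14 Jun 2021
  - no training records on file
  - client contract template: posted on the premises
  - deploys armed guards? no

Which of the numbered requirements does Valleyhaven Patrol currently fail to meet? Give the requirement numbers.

9, 10, 11, 12

1. firearms qualification 528 days ago vs limit 540 → met
2. background re-screening 324 days ago vs limit 365 → met
3. assault-and-battery coverage $525,000 ≥ $325,000 → met
4. condition 'deploys armed guards' does not hold → requirement n/a → met
5. general liability coverage $2,375,000 ≥ $2,350,000 → met
6. client-site audit 23 days ago vs limit 30 → met
7. use-of-force policy review 114 days ago vs limit 120 → met
8. client contract template present → met
9. condition 'provides executive protection' holds; guards working without current registration 3 > 1 → not met
10. employee dishonesty bond $5,000 < $10,000 → not met
11. training records absent → not met
12. incident-reporting audit 214 days ago vs limit 180 → not met
Not met: 9, 10, 11, 12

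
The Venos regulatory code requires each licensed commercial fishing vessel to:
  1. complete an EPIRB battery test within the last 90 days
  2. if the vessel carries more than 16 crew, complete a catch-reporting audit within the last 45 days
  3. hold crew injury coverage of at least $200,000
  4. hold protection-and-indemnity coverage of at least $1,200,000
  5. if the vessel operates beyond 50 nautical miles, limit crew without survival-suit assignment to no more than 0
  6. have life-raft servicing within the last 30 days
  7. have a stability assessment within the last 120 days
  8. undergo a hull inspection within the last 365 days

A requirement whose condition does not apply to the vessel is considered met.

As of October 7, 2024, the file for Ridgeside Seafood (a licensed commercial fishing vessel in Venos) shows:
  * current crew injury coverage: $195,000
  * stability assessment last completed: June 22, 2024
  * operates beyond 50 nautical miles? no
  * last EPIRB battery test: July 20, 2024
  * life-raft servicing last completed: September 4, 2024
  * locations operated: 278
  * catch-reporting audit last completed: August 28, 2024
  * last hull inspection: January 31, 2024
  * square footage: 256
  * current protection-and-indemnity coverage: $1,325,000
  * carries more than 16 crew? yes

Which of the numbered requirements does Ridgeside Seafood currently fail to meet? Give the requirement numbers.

1. EPIRB battery test 79 days ago vs limit 90 → met
2. condition 'carries more than 16 crew' holds; catch-reporting audit 40 days ago vs limit 45 → met
3. crew injury coverage $195,000 < $200,000 → not met
4. protection-and-indemnity coverage $1,325,000 ≥ $1,200,000 → met
5. condition 'operates beyond 50 nautical miles' does not hold → requirement n/a → met
6. life-raft servicing 33 days ago vs limit 30 → not met
7. stability assessment 107 days ago vs limit 120 → met
8. hull inspection 250 days ago vs limit 365 → met
Not met: 3, 6

3, 6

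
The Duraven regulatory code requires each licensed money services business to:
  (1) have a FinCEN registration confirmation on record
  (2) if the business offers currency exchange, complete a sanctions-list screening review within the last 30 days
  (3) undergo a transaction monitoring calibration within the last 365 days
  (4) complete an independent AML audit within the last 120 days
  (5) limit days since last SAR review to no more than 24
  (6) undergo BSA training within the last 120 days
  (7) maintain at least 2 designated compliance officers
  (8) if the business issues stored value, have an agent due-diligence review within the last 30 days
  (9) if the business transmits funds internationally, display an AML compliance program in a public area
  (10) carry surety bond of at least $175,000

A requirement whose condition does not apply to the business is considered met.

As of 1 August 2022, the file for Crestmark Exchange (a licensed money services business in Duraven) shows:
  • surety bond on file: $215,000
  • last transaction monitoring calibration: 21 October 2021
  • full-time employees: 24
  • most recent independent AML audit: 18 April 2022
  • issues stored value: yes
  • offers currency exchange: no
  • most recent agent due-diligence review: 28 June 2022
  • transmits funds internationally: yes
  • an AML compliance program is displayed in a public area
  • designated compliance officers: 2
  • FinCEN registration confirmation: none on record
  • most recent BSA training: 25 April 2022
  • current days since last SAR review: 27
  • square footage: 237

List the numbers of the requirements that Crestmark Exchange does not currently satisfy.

1, 5, 8

1. FinCEN registration confirmation absent → not met
2. condition 'offers currency exchange' does not hold → requirement n/a → met
3. transaction monitoring calibration 284 days ago vs limit 365 → met
4. independent AML audit 105 days ago vs limit 120 → met
5. days since last SAR review 27 > 24 → not met
6. BSA training 98 days ago vs limit 120 → met
7. designated compliance officers 2 ≥ 2 → met
8. condition 'issues stored value' holds; agent due-diligence review 34 days ago vs limit 30 → not met
9. condition 'transmits funds internationally' holds; AML compliance program present → met
10. surety bond $215,000 ≥ $175,000 → met
Not met: 1, 5, 8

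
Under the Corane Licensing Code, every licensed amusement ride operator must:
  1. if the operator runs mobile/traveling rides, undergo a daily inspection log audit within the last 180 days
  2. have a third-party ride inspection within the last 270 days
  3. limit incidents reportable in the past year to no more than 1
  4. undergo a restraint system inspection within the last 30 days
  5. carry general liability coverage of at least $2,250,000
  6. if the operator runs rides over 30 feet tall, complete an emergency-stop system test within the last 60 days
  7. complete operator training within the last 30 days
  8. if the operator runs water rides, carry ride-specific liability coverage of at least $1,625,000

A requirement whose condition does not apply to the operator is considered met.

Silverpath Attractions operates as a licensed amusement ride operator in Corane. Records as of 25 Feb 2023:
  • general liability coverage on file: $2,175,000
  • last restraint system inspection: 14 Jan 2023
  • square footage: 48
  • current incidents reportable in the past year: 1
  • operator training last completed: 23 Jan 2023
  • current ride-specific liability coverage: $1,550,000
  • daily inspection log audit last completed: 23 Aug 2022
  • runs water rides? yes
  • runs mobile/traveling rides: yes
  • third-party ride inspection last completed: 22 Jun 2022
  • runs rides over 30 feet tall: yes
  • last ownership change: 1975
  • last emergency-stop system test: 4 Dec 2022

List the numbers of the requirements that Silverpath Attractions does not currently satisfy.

1. condition 'runs mobile/traveling rides' holds; daily inspection log audit 186 days ago vs limit 180 → not met
2. third-party ride inspection 248 days ago vs limit 270 → met
3. incidents reportable in the past year 1 ≤ 1 → met
4. restraint system inspection 42 days ago vs limit 30 → not met
5. general liability coverage $2,175,000 < $2,250,000 → not met
6. condition 'runs rides over 30 feet tall' holds; emergency-stop system test 83 days ago vs limit 60 → not met
7. operator training 33 days ago vs limit 30 → not met
8. condition 'runs water rides' holds; ride-specific liability coverage $1,550,000 < $1,625,000 → not met
Not met: 1, 4, 5, 6, 7, 8

1, 4, 5, 6, 7, 8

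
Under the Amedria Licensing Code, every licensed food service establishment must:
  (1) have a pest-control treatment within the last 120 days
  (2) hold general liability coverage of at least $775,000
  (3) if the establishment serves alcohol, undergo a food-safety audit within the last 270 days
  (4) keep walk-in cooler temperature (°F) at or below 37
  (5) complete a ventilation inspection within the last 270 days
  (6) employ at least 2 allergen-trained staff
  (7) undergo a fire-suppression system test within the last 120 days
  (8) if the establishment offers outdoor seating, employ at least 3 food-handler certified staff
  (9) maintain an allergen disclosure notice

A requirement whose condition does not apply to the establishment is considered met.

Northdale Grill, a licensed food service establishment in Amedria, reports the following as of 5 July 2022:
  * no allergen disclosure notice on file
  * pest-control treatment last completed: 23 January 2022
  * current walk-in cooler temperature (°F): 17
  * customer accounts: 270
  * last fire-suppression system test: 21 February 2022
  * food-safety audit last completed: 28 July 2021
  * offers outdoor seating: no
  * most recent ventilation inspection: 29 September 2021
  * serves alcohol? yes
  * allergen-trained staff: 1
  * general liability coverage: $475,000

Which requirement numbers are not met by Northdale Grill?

1. pest-control treatment 163 days ago vs limit 120 → not met
2. general liability coverage $475,000 < $775,000 → not met
3. condition 'serves alcohol' holds; food-safety audit 342 days ago vs limit 270 → not met
4. walk-in cooler temperature (°F) 17 ≤ 37 → met
5. ventilation inspection 279 days ago vs limit 270 → not met
6. allergen-trained staff 1 < 2 → not met
7. fire-suppression system test 134 days ago vs limit 120 → not met
8. condition 'offers outdoor seating' does not hold → requirement n/a → met
9. allergen disclosure notice absent → not met
Not met: 1, 2, 3, 5, 6, 7, 9

1, 2, 3, 5, 6, 7, 9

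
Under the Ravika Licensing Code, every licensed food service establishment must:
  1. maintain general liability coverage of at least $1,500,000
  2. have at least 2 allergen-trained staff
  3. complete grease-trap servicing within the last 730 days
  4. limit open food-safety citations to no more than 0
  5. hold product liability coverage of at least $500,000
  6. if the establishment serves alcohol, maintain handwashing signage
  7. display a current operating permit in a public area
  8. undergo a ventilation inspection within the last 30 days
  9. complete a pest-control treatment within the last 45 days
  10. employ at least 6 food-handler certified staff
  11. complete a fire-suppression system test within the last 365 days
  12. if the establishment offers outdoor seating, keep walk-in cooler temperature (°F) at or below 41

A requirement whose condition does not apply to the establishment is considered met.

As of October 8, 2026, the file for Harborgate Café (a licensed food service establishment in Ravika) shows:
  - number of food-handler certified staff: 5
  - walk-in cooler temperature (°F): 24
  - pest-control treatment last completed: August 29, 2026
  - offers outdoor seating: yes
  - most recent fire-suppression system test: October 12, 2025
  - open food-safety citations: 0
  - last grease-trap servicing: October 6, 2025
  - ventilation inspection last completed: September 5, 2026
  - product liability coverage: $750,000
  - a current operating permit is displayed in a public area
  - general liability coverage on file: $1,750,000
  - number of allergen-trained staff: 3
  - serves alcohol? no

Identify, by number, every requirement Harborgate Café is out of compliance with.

8, 10

1. general liability coverage $1,750,000 ≥ $1,500,000 → met
2. allergen-trained staff 3 ≥ 2 → met
3. grease-trap servicing 367 days ago vs limit 730 → met
4. open food-safety citations 0 ≤ 0 → met
5. product liability coverage $750,000 ≥ $500,000 → met
6. condition 'serves alcohol' does not hold → requirement n/a → met
7. current operating permit present → met
8. ventilation inspection 33 days ago vs limit 30 → not met
9. pest-control treatment 40 days ago vs limit 45 → met
10. food-handler certified staff 5 < 6 → not met
11. fire-suppression system test 361 days ago vs limit 365 → met
12. condition 'offers outdoor seating' holds; walk-in cooler temperature (°F) 24 ≤ 41 → met
Not met: 8, 10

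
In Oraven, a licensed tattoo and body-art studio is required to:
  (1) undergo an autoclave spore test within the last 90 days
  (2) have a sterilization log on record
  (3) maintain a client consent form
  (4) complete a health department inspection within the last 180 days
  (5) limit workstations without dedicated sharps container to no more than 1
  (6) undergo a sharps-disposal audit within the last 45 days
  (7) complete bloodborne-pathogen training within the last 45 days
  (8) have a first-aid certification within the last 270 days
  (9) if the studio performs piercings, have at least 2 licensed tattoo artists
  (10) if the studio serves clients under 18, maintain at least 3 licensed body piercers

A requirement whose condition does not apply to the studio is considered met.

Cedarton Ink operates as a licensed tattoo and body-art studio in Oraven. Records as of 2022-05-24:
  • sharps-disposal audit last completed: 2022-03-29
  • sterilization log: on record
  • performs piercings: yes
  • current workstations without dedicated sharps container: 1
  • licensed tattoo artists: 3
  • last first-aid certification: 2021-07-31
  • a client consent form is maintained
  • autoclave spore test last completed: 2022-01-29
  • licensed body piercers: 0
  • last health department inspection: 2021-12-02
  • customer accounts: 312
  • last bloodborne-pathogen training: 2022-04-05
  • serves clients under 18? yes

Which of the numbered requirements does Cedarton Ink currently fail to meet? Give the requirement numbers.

1, 6, 7, 8, 10

1. autoclave spore test 115 days ago vs limit 90 → not met
2. sterilization log present → met
3. client consent form present → met
4. health department inspection 173 days ago vs limit 180 → met
5. workstations without dedicated sharps container 1 ≤ 1 → met
6. sharps-disposal audit 56 days ago vs limit 45 → not met
7. bloodborne-pathogen training 49 days ago vs limit 45 → not met
8. first-aid certification 297 days ago vs limit 270 → not met
9. condition 'performs piercings' holds; licensed tattoo artists 3 ≥ 2 → met
10. condition 'serves clients under 18' holds; licensed body piercers 0 < 3 → not met
Not met: 1, 6, 7, 8, 10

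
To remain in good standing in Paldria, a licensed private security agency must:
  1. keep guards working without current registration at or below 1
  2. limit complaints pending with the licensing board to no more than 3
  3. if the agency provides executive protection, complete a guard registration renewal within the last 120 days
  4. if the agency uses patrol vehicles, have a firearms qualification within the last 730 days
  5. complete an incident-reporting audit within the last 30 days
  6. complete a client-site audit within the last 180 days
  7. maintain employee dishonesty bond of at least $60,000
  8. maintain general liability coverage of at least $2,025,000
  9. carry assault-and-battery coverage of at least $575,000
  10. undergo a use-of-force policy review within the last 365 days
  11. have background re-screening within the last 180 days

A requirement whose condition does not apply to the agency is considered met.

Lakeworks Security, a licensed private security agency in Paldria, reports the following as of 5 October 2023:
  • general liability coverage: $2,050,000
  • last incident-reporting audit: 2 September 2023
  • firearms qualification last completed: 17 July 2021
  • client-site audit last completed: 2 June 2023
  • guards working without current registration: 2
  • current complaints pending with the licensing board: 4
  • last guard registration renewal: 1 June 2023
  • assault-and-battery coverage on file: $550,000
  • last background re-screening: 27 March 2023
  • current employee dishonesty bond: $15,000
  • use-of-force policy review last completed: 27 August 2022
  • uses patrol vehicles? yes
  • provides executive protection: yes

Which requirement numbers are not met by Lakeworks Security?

1. guards working without current registration 2 > 1 → not met
2. complaints pending with the licensing board 4 > 3 → not met
3. condition 'provides executive protection' holds; guard registration renewal 126 days ago vs limit 120 → not met
4. condition 'uses patrol vehicles' holds; firearms qualification 810 days ago vs limit 730 → not met
5. incident-reporting audit 33 days ago vs limit 30 → not met
6. client-site audit 125 days ago vs limit 180 → met
7. employee dishonesty bond $15,000 < $60,000 → not met
8. general liability coverage $2,050,000 ≥ $2,025,000 → met
9. assault-and-battery coverage $550,000 < $575,000 → not met
10. use-of-force policy review 404 days ago vs limit 365 → not met
11. background re-screening 192 days ago vs limit 180 → not met
Not met: 1, 2, 3, 4, 5, 7, 9, 10, 11

1, 2, 3, 4, 5, 7, 9, 10, 11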